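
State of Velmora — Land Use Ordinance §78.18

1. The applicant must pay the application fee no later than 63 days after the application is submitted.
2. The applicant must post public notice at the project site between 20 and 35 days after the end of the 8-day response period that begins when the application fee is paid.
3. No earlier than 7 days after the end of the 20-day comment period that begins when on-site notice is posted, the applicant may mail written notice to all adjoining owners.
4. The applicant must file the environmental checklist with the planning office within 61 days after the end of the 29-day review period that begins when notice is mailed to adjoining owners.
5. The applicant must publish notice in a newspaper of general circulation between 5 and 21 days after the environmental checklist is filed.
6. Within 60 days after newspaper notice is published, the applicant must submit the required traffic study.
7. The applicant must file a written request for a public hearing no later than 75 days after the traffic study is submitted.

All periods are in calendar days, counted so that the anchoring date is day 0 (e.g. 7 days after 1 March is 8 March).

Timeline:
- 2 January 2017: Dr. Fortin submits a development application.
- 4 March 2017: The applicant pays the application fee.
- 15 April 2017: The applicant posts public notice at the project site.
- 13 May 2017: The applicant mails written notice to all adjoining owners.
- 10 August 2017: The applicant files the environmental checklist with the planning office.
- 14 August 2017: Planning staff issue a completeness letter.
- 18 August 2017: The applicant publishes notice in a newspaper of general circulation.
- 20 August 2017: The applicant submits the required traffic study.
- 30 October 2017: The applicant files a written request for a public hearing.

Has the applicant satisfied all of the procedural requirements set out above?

(1) due by 2 January 2017 + 63 days = 6 March 2017; completed 4 March 2017, before the deadline.
(2) the permitted window runs from 12 March 2017 + 20 = 1 April 2017 to 12 March 2017 + 35 = 16 April 2017; 15 April 2017 falls inside that range.
(3) permitted from 5 May 2017 + 7 days = 12 May 2017 onward; done 13 May 2017, after the minimum wait.
(4) due by 11 June 2017 + 61 days = 11 August 2017; done 10 August 2017 — timely.
(5) the permitted window runs from 10 August 2017 + 5 = 15 August 2017 to 10 August 2017 + 21 = 31 August 2017; 18 August 2017 falls inside that range.
(6) due by 18 August 2017 + 60 days = 17 October 2017; 20 August 2017 is within that limit.
(7) due by 20 August 2017 + 75 days = 3 November 2017; 30 October 2017 is within that limit.

Yes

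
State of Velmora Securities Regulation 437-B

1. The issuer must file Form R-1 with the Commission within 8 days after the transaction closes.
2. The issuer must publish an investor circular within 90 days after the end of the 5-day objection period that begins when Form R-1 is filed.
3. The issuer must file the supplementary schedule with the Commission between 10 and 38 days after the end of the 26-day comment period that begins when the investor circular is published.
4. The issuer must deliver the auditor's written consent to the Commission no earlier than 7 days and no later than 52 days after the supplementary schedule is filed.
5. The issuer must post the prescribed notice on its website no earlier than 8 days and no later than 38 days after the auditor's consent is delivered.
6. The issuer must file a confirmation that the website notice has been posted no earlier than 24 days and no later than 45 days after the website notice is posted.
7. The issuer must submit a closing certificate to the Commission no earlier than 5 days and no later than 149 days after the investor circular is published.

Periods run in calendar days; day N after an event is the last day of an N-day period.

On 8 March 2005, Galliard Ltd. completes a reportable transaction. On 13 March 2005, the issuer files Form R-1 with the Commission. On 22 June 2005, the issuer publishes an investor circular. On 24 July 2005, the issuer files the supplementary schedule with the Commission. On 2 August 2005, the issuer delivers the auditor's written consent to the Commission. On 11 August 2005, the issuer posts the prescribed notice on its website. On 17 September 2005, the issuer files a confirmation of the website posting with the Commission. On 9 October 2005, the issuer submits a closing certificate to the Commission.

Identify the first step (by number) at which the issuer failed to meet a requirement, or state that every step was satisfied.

Step 2

Step 1 — counting 8 days from 8 March 2005 (when the transaction closes) gives a deadline of 16 March 2005; 13 March 2005 is within that limit.
Step 2 — counting 90 days from 18 March 2005 (end of the 5-day objection period, which began when Form R-1 is filed on 13 March 2005) gives a deadline of 16 June 2005; done 22 June 2005 — 6 days late.
The procedure was therefore not followed at step 2.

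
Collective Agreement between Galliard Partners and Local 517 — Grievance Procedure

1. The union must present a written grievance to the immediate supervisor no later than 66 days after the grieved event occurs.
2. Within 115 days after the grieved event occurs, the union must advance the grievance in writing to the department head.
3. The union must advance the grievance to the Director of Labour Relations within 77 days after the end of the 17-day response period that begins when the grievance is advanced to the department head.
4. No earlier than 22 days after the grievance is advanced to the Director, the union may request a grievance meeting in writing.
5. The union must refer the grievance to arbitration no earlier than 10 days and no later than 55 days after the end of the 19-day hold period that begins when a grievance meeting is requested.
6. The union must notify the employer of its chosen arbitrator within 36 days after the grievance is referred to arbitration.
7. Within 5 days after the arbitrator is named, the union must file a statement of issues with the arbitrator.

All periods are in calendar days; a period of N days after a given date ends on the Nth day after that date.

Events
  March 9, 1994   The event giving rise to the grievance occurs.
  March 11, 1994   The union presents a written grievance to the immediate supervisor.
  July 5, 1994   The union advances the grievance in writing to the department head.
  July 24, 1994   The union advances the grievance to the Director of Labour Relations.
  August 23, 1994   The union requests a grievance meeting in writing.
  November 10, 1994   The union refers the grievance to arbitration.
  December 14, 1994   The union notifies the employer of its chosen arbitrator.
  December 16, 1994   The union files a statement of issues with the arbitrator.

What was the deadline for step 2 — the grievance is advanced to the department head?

July 2, 1994

Step 2 runs from March 9, 1994, when the grieved event occurs. 115 days after March 9, 1994 is July 2, 1994.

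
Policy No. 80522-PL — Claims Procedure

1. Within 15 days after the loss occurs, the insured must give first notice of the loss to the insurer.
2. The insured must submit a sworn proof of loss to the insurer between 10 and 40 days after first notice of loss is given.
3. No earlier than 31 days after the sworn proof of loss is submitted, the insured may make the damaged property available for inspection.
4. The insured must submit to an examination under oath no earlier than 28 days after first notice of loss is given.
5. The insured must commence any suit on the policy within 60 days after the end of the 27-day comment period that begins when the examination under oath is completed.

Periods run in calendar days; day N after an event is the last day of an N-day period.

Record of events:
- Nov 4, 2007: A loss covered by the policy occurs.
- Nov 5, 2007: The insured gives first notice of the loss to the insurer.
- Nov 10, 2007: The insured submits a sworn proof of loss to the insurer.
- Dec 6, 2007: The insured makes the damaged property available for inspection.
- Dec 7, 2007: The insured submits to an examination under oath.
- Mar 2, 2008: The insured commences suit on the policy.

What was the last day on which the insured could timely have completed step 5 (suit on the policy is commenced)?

The examination under oath is completed on Dec 7, 2007; the 27-day comment period therefore ends Jan 3, 2008, and step 5 runs from that date. 60 days after Jan 3, 2008 is Mar 3, 2008.

Mar 3, 2008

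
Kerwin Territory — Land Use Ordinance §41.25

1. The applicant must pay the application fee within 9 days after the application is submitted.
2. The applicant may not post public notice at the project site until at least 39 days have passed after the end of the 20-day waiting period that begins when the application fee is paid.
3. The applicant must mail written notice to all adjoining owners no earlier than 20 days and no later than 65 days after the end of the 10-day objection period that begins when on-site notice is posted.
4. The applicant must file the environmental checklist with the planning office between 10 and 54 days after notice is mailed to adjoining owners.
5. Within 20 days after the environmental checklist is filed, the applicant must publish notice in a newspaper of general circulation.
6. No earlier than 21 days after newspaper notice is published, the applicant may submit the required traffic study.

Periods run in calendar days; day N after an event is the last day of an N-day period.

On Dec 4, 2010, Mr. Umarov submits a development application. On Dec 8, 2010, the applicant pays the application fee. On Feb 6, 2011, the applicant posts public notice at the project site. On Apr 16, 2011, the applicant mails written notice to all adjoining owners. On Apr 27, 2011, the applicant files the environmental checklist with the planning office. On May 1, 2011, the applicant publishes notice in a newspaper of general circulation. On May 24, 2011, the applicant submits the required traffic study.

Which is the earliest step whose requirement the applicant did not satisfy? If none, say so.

None — every step was satisfied

Step 1: 9 days after Dec 4, 2010 (when the application is submitted) is Dec 13, 2010; Dec 8, 2010 is within that limit.
Step 2: the earliest permitted date is 39 days after Dec 28, 2010 (end of the 20-day waiting period, which began when the application fee is paid on Dec 8, 2010), i.e. Feb 5, 2011; done Feb 6, 2011 — permitted.
Step 3: the window is 20–65 days after Feb 16, 2011 (end of the 10-day objection period, which began when on-site notice is posted on Feb 6, 2011), so Mar 8, 2011 through Apr 22, 2011; Apr 16, 2011 falls inside that range.
Step 4: the window is 10–54 days after Apr 16, 2011 (when notice is mailed to adjoining owners), so Apr 26, 2011 through Jun 9, 2011; done Apr 27, 2011, which is between those dates.
Step 5: 20 days after Apr 27, 2011 (when the environmental checklist is filed) is May 17, 2011; May 1, 2011 is within that limit.
Step 6: the earliest permitted date is 21 days after May 1, 2011 (when newspaper notice is published), i.e. May 22, 2011; May 24, 2011 is on or after that date.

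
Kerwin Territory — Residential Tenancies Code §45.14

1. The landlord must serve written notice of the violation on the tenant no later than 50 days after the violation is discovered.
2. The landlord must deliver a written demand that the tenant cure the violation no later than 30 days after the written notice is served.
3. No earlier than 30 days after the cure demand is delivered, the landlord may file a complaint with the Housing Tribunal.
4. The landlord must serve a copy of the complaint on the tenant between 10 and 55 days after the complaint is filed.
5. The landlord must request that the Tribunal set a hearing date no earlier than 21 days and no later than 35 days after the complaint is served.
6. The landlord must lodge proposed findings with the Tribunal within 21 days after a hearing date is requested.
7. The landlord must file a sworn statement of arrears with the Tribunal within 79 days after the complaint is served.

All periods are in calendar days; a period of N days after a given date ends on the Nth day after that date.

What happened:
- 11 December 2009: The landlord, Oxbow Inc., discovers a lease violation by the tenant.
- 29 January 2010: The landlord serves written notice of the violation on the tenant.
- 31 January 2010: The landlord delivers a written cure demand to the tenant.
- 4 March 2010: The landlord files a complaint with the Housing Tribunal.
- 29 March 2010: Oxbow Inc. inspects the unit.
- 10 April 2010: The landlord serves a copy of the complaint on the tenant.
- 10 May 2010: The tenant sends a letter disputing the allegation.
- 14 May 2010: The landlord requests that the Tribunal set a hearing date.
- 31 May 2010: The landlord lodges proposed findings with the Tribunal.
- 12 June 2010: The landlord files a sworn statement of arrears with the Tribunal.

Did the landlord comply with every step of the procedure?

Yes

Step 1: 50 days after 11 December 2009 (when the violation is discovered) is 30 January 2010; 29 January 2010 is within that limit.
Step 2: 30 days after 29 January 2010 (when the written notice is served) is 28 February 2010; 31 January 2010 is within that limit.
Step 3: the earliest permitted date is 30 days after 31 January 2010 (when the cure demand is delivered), i.e. 2 March 2010; done 4 March 2010 — permitted.
Step 4: the window is 10–55 days after 4 March 2010 (when the complaint is filed), so 14 March 2010 through 28 April 2010; 10 April 2010 falls inside that range.
Step 5: the window is 21–35 days after 10 April 2010 (when the complaint is served), so 1 May 2010 through 15 May 2010; done 14 May 2010, which is between those dates.
Step 6: 21 days after 14 May 2010 (when a hearing date is requested) is 4 June 2010; 31 May 2010 is within that limit.
Step 7: 79 days after 10 April 2010 (when the complaint is served) is 28 June 2010; 12 June 2010 is within that limit.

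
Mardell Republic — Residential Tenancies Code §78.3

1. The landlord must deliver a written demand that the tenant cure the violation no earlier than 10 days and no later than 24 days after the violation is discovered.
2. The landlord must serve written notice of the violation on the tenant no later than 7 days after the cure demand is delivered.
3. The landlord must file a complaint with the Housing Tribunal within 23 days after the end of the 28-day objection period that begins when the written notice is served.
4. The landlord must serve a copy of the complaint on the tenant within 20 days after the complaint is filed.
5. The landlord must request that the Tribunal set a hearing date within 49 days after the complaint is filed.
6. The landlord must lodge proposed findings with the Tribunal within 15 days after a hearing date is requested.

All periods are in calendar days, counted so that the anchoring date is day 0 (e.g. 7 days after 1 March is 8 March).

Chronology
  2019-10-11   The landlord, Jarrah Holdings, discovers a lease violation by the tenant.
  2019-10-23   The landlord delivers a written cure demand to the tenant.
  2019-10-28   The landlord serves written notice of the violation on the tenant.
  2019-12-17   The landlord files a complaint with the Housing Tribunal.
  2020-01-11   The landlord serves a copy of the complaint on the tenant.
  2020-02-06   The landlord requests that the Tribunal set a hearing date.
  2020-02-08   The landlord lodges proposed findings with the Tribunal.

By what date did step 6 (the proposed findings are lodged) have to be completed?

Step 6 runs from 2020-02-06, when a hearing date is requested. 15 days after 2020-02-06 is 2020-02-21.

2020-02-21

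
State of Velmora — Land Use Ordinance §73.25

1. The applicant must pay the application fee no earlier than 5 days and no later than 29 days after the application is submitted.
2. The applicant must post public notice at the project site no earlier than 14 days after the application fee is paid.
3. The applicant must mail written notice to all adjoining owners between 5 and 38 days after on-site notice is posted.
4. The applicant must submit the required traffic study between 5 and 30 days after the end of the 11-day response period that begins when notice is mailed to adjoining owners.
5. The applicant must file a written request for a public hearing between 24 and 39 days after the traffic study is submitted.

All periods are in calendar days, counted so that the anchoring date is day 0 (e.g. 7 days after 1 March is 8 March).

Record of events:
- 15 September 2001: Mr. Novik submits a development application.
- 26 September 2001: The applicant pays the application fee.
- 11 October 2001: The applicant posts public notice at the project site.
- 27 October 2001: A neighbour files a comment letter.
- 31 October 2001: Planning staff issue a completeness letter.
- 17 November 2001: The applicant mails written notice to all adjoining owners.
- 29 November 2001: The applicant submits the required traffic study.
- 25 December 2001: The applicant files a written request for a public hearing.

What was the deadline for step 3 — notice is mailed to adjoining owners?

Step 3 runs from 11 October 2001, when on-site notice is posted. The window is 5–38 days after 11 October 2001; it closes on 18 November 2001.

18 November 2001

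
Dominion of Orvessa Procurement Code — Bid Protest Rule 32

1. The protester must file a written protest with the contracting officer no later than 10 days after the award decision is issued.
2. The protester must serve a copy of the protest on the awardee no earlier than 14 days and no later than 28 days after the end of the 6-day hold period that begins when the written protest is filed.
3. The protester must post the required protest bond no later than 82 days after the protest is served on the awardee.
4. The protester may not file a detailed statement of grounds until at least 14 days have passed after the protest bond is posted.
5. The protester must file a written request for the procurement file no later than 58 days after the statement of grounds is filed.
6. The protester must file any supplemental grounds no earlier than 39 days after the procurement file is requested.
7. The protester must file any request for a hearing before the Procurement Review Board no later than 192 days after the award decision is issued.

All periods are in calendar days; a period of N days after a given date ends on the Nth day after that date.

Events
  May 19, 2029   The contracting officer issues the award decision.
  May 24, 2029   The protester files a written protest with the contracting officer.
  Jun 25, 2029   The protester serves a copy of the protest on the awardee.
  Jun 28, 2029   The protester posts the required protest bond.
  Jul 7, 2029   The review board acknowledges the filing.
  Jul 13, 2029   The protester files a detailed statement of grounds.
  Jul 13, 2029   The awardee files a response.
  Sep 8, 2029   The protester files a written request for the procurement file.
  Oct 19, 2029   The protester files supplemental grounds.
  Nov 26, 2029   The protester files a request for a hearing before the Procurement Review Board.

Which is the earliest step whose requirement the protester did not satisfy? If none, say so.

(1) due by May 19, 2029 + 10 days = May 29, 2029; done May 24, 2029 — timely.
(2) the permitted window runs from May 30, 2029 + 14 = Jun 13, 2029 to May 30, 2029 + 28 = Jun 27, 2029; Jun 25, 2029 falls inside that range.
(3) due by Jun 25, 2029 + 82 days = Sep 15, 2029; completed Jun 28, 2029, before the deadline.
(4) permitted from Jun 28, 2029 + 14 days = Jul 12, 2029 onward; done Jul 13, 2029, after the minimum wait.
(5) due by Jul 13, 2029 + 58 days = Sep 9, 2029; done Sep 8, 2029 — timely.
(6) permitted from Sep 8, 2029 + 39 days = Oct 17, 2029 onward; Oct 19, 2029 is on or after that date.
(7) due by May 19, 2029 + 192 days = Nov 27, 2029; completed Nov 26, 2029, before the deadline.

None — every step was satisfied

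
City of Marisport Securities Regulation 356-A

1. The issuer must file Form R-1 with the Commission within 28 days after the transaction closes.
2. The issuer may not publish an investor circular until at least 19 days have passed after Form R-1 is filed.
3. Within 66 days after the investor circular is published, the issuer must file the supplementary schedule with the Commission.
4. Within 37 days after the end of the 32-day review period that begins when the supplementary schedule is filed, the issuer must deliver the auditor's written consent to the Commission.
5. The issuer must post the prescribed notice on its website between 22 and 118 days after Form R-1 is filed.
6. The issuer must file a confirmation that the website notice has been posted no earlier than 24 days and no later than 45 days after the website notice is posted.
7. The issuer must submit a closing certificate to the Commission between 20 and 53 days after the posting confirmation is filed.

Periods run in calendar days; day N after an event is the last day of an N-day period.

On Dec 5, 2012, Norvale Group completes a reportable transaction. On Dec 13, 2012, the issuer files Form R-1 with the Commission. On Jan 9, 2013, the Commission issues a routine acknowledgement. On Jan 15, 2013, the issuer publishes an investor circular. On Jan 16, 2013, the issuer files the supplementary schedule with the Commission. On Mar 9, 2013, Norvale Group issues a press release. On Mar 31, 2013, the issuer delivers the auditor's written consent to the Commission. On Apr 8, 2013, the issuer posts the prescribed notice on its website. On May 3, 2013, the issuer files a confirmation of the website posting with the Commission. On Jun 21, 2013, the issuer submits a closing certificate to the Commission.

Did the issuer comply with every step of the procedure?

(1) due by Dec 5, 2012 + 28 days = Jan 2, 2013; Dec 13, 2012 is within that limit.
(2) permitted from Dec 13, 2012 + 19 days = Jan 1, 2013 onward; done Jan 15, 2013 — permitted.
(3) due by Jan 15, 2013 + 66 days = Mar 22, 2013; Jan 16, 2013 is within that limit.
(4) due by Feb 17, 2013 + 37 days = Mar 26, 2013; Mar 31, 2013 misses that deadline by 5 days.
The procedure was therefore not followed at step 4.

No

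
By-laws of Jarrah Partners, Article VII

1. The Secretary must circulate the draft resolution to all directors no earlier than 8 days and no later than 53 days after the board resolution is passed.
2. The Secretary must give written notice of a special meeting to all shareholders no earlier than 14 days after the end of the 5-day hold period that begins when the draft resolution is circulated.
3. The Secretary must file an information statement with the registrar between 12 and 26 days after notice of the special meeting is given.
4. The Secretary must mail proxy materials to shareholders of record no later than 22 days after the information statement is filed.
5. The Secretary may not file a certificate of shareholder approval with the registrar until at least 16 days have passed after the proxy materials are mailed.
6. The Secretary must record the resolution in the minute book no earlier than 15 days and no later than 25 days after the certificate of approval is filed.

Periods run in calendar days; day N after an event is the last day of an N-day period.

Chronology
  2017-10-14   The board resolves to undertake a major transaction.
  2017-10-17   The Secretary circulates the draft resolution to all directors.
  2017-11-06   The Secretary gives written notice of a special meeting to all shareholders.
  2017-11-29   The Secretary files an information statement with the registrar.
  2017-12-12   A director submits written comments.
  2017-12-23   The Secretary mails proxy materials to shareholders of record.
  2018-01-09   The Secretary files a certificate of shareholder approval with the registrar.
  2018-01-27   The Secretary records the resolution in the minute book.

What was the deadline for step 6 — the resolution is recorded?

2018-02-03

Step 6 runs from 2018-01-09, when the certificate of approval is filed. The window is 15–25 days after 2018-01-09; it closes on 2018-02-03.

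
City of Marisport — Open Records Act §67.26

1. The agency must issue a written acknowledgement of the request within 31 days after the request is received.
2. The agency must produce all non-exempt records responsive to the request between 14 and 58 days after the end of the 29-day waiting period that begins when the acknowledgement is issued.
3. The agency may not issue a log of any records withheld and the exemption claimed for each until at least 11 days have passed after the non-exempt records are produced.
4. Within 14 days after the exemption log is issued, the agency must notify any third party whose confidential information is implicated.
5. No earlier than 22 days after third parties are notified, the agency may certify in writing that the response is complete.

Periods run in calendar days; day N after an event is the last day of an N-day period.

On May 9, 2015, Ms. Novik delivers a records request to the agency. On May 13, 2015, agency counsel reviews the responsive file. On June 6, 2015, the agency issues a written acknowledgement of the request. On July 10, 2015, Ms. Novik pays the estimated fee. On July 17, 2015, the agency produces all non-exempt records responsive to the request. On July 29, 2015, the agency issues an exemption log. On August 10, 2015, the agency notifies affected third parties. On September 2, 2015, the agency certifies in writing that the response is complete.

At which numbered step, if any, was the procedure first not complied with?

Step 1 — counting 31 days from May 9, 2015 (when the request is received) gives a deadline of June 9, 2015; completed June 6, 2015, before the deadline.
Step 2 — 14 and 58 days from July 5, 2015 (end of the 29-day waiting period, which began when the acknowledgement is issued on June 6, 2015) are July 19, 2015 and September 1, 2015 respectively; July 17, 2015 is 2 days too early.
The analysis stops there.

Step 2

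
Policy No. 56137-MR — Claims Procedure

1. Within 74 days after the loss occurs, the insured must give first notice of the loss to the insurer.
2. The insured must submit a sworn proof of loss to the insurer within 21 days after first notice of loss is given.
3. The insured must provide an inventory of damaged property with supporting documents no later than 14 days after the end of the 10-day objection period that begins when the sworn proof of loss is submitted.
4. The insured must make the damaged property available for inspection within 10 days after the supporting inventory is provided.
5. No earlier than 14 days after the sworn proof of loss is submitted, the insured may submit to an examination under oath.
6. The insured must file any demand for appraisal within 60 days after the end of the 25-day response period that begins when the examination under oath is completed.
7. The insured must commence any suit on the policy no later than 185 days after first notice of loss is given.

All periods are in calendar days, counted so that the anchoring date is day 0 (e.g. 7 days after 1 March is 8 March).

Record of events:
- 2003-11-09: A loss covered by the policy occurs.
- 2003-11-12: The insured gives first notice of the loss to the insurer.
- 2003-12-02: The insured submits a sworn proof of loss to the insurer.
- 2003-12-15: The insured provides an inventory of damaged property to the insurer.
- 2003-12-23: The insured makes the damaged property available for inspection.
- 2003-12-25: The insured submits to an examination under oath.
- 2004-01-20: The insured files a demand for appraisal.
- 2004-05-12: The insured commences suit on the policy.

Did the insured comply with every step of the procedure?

Step 1: 74 days after 2003-11-09 (when the loss occurs) is 2004-01-22; done 2003-11-12 — timely.
Step 2: 21 days after 2003-11-12 (when first notice of loss is given) is 2003-12-03; 2003-12-02 is within that limit.
Step 3: 14 days after 2003-12-12 (end of the 10-day objection period, which began when the sworn proof of loss is submitted on 2003-12-02) is 2003-12-26; done 2003-12-15 — timely.
Step 4: 10 days after 2003-12-15 (when the supporting inventory is provided) is 2003-12-25; completed 2003-12-23, before the deadline.
Step 5: the earliest permitted date is 14 days after 2003-12-02 (when the sworn proof of loss is submitted), i.e. 2003-12-16; done 2003-12-25 — permitted.
Step 6: 60 days after 2004-01-19 (end of the 25-day response period, which began when the examination under oath is completed on 2003-12-25) is 2004-03-19; completed 2004-01-20, before the deadline.
Step 7: 185 days after 2003-11-12 (when first notice of loss is given) is 2004-05-15; completed 2004-05-12, before the deadline.

Yes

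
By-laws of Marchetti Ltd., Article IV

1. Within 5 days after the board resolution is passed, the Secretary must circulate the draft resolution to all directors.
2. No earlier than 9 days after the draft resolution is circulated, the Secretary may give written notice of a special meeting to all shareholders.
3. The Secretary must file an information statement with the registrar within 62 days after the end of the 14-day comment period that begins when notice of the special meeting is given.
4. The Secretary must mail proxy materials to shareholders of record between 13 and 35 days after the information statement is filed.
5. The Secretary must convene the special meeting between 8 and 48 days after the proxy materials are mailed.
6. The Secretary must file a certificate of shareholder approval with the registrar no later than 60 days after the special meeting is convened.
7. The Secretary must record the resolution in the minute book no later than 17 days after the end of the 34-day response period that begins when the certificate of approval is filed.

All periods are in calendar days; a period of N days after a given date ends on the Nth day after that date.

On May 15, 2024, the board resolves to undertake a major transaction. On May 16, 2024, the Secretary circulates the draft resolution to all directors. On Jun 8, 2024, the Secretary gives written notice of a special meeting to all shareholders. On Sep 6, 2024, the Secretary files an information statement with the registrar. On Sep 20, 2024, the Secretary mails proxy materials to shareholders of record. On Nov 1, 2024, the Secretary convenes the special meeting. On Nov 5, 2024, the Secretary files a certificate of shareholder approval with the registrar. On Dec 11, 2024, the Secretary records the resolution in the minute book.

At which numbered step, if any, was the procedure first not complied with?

Step 1: 5 days after May 15, 2024 (when the board resolution is passed) is May 20, 2024; done May 16, 2024 — timely.
Step 2: the earliest permitted date is 9 days after May 16, 2024 (when the draft resolution is circulated), i.e. May 25, 2024; done Jun 8, 2024, after the minimum wait.
Step 3: 62 days after Jun 22, 2024 (end of the 14-day comment period, which began when notice of the special meeting is given on Jun 8, 2024) is Aug 23, 2024; not done until Sep 6, 2024, 14 days after the deadline.
No need to go further; step 3 was not satisfied.

Step 3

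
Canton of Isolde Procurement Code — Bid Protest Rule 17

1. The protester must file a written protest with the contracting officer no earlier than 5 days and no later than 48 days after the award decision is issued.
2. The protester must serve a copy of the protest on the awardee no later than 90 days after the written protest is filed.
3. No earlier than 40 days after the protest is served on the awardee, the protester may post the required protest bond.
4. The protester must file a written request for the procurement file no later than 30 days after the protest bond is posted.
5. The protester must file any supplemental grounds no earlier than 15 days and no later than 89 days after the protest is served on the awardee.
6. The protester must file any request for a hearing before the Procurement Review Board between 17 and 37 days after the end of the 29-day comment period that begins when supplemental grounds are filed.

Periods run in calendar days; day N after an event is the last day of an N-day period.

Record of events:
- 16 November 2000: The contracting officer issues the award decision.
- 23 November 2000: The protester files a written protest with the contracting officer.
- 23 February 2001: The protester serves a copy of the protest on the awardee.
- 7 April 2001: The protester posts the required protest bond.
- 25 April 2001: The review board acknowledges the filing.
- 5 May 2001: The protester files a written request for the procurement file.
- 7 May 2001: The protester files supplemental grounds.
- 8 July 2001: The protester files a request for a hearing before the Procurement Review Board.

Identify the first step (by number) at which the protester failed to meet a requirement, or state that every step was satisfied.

Step 2

Step 1: the window is 5–48 days after 16 November 2000 (when the award decision is issued), so 21 November 2000 through 3 January 2001; done 23 November 2000, which is between those dates.
Step 2: 90 days after 23 November 2000 (when the written protest is filed) is 21 February 2001; done 23 February 2001 — 2 days late.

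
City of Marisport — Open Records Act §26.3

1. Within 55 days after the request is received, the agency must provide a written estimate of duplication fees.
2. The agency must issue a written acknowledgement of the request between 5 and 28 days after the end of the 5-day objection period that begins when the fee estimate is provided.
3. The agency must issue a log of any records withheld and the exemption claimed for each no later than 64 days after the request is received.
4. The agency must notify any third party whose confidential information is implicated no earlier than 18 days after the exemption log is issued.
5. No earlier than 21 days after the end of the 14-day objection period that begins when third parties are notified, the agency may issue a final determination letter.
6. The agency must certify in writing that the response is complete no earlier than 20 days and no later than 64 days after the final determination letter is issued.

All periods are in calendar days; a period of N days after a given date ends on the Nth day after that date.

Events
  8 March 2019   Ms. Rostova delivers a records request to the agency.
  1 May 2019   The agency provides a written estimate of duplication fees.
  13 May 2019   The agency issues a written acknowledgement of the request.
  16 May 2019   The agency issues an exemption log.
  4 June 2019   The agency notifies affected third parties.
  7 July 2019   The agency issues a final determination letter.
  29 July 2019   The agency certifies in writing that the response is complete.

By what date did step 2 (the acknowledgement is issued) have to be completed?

The fee estimate is provided on 1 May 2019; the 5-day objection period therefore ends 6 May 2019, and step 2 runs from that date. The window is 5–28 days after 6 May 2019; it closes on 3 June 2019.

3 June 2019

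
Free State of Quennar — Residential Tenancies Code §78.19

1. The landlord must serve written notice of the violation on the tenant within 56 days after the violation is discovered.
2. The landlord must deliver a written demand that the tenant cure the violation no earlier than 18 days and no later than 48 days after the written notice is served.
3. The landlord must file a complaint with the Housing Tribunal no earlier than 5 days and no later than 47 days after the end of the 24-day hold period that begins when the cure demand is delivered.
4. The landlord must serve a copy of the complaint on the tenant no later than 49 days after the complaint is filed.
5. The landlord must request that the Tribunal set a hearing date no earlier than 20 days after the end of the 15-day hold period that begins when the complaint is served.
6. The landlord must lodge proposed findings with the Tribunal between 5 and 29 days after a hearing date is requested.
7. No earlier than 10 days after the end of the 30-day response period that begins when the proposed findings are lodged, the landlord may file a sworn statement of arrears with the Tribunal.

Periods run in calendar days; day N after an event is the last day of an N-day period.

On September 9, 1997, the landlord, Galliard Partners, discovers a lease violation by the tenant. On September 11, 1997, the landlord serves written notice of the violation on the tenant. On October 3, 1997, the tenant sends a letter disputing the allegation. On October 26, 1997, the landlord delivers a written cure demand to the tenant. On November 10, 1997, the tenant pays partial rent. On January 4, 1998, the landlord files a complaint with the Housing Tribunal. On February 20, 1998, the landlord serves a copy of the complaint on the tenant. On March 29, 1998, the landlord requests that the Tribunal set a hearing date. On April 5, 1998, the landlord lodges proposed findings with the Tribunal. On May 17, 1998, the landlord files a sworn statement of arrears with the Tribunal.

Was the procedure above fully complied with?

Yes

Step 1 — counting 56 days from September 9, 1997 (when the violation is discovered) gives a deadline of November 4, 1997; September 11, 1997 is within that limit.
Step 2 — 18 and 48 days from September 11, 1997 (when the written notice is served) are September 29, 1997 and October 29, 1997 respectively; done October 26, 1997, which is between those dates.
Step 3 — 5 and 47 days from November 19, 1997 (end of the 24-day hold period, which began when the cure demand is delivered on October 26, 1997) are November 24, 1997 and January 5, 1998 respectively; done January 4, 1998, which is between those dates.
Step 4 — counting 49 days from January 4, 1998 (when the complaint is filed) gives a deadline of February 22, 1998; February 20, 1998 is within that limit.
Step 5 — must wait 20 days from March 7, 1998 (end of the 15-day hold period, which began when the complaint is served on February 20, 1998), so not before March 27, 1998; done March 29, 1998, after the minimum wait.
Step 6 — 5 and 29 days from March 29, 1998 (when a hearing date is requested) are April 3, 1998 and April 27, 1998 respectively; done April 5, 1998 — within the window.
Step 7 — must wait 10 days from May 5, 1998 (end of the 30-day response period, which began when the proposed findings are lodged on April 5, 1998), so not before May 15, 1998; done May 17, 1998 — permitted.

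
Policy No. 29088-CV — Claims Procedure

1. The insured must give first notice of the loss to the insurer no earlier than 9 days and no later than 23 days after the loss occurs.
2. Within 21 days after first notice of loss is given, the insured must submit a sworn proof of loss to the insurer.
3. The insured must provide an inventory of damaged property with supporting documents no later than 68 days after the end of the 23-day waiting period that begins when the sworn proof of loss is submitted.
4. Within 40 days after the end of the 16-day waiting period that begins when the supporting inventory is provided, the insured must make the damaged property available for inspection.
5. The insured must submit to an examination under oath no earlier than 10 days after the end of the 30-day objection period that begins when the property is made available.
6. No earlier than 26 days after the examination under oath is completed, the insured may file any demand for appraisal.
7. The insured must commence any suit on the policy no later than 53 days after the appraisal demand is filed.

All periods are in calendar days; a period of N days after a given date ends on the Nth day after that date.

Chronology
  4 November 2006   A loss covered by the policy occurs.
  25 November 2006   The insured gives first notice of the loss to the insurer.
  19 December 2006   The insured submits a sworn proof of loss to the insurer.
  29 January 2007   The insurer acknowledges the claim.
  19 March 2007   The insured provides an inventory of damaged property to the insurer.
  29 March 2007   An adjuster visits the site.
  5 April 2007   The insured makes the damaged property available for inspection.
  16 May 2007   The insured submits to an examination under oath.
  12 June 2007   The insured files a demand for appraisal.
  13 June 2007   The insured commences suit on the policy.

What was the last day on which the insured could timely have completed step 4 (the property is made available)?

The supporting inventory is provided on 19 March 2007; the 16-day waiting period therefore ends 4 April 2007, and step 4 runs from that date. 40 days after 4 April 2007 is 14 May 2007.

14 May 2007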